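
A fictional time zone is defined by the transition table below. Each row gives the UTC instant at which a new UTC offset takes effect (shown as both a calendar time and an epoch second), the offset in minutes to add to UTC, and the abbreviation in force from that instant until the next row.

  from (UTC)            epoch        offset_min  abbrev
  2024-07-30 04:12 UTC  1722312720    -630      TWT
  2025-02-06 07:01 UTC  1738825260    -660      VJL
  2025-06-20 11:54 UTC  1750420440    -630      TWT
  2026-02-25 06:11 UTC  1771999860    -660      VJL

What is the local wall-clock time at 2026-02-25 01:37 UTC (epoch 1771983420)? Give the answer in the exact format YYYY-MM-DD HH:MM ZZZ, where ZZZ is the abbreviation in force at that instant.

Query: 2026-02-25 01:37 UTC
Rule 3/4 (TWT, -10:30): 2025-06-20 11:54 UTC ≤ query < 2026-02-25 06:11 UTC
1·60 + 37 - 630 = -533 min
-533 = -1·1440 + 907; 907 = 15·60 + 7 → 15:07, 2026-02-25 - 1 day = 2026-02-24
→ 2026-02-24 15:07 TWT

2026-02-24 15:07 TWT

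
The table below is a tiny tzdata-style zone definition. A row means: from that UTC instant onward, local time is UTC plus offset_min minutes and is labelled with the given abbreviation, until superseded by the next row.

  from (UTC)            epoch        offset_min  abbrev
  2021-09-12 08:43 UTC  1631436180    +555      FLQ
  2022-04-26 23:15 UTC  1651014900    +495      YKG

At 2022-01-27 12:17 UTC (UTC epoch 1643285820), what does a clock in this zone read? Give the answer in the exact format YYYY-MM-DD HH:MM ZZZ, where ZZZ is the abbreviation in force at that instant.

2022-01-27 21:32 FLQ

Query: 2022-01-27 12:17 UTC
Rule 1/2 (FLQ, +09:15): 2021-09-12 08:43 UTC ≤ query < 2022-04-26 23:15 UTC
12·60 + 17 + 555 = 1292 min
1292 = 0·1440 + 1292; 1292 = 21·60 + 32 → 21:32, same day
→ 2022-01-27 21:32 FLQ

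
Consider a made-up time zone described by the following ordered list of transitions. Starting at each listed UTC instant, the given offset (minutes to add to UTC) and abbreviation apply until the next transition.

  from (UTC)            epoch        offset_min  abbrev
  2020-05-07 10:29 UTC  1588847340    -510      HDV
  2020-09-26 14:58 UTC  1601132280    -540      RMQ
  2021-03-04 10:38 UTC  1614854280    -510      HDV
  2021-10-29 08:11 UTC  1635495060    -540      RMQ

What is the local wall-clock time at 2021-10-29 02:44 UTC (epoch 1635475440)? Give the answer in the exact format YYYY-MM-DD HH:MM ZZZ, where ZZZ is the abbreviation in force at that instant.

2021-10-28 18:14 HDV

Query: 2021-10-29 02:44 UTC
Rule 3/4 (HDV, -08:30): 2021-03-04 10:38 UTC ≤ query < 2021-10-29 08:11 UTC
2·60 + 44 - 510 = -346 min
-346 = -1·1440 + 1094; 1094 = 18·60 + 14 → 18:14, 2021-10-29 - 1 day = 2021-10-28
→ 2021-10-28 18:14 HDV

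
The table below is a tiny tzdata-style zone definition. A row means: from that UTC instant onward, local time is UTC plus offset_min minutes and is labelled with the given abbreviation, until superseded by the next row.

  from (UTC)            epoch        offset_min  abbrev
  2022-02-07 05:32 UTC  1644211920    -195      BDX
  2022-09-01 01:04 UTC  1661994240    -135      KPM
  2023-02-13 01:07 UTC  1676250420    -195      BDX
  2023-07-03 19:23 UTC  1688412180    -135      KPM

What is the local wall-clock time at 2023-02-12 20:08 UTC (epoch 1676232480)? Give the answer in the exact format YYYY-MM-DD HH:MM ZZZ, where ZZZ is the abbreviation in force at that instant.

Query: 2023-02-12 20:08 UTC
Rule 2/4 (KPM, -02:15): 2022-09-01 01:04 UTC ≤ query < 2023-02-13 01:07 UTC
20·60 + 8 - 135 = 1073 min
1073 = 0·1440 + 1073; 1073 = 17·60 + 53 → 17:53, same day
→ 2023-02-12 17:53 KPM

2023-02-12 17:53 KPM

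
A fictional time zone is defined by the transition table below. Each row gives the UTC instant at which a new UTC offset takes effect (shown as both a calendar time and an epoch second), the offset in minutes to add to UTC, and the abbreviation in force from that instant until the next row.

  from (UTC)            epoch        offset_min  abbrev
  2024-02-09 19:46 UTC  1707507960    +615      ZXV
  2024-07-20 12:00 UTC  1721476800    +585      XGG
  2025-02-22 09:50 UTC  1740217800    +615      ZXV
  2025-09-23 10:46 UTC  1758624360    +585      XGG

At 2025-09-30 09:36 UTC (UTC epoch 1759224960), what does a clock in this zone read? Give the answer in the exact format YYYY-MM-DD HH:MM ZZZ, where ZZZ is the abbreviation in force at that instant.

2025-09-30 19:21 XGG

Query: 2025-09-30 09:36 UTC
Rule 4/4 (XGG, +09:45): 2025-09-23 10:46 UTC ≤ query < +∞
9·60 + 36 + 585 = 1161 min
1161 = 0·1440 + 1161; 1161 = 19·60 + 21 → 19:21, same day
→ 2025-09-30 19:21 XGG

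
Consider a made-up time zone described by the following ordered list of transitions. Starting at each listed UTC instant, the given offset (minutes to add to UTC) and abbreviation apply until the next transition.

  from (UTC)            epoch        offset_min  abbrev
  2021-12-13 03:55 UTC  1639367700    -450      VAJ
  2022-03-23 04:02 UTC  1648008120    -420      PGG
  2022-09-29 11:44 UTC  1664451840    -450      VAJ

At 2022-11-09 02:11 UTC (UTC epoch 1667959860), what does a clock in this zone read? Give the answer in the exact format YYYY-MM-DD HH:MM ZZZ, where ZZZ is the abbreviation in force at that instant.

Query: 2022-11-09 02:11 UTC
Rule 3/3 (VAJ, -07:30): 2022-09-29 11:44 UTC ≤ query < +∞
2·60 + 11 - 450 = -319 min
-319 = -1·1440 + 1121; 1121 = 18·60 + 41 → 18:41, 2022-11-09 - 1 day = 2022-11-08
→ 2022-11-08 18:41 VAJ

2022-11-08 18:41 VAJ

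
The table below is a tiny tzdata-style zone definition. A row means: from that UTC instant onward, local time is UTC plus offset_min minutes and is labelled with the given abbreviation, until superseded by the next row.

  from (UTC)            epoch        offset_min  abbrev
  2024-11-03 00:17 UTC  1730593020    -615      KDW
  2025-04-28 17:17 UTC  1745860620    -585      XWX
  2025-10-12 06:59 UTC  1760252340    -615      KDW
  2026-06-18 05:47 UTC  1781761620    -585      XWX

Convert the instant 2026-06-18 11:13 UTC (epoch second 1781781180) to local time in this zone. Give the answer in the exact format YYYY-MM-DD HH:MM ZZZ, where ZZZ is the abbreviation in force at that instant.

Query: 2026-06-18 11:13 UTC
Rule 4/4 (XWX, -09:45): 2026-06-18 05:47 UTC ≤ query < +∞
11·60 + 13 - 585 = 88 min
88 = 0·1440 + 88; 88 = 1·60 + 28 → 01:28, same day
→ 2026-06-18 01:28 XWX

2026-06-18 01:28 XWX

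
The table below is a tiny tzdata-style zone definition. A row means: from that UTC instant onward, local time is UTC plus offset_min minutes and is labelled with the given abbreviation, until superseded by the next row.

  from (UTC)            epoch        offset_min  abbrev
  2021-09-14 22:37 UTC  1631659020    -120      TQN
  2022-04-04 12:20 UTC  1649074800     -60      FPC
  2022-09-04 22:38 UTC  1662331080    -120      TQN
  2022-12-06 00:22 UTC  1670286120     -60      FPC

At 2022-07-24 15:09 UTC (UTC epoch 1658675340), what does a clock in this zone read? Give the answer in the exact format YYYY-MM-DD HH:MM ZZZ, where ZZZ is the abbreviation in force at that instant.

2022-07-24 14:09 FPC

Query: 2022-07-24 15:09 UTC
Rule 2/4 (FPC, -01:00): 2022-04-04 12:20 UTC ≤ query < 2022-09-04 22:38 UTC
15·60 + 9 - 60 = 849 min
849 = 0·1440 + 849; 849 = 14·60 + 9 → 14:09, same day
→ 2022-07-24 14:09 FPC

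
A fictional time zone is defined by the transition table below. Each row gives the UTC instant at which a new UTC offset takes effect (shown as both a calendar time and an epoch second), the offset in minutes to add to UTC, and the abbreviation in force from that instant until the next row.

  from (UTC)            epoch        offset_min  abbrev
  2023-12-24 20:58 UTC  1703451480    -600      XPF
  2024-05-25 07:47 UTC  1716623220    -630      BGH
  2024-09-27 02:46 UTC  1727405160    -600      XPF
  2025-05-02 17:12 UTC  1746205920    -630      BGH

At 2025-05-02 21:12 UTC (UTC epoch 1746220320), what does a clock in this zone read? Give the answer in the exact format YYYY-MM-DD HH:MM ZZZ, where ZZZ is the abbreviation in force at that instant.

Query: 2025-05-02 21:12 UTC
Rule 4/4 (BGH, -10:30): 2025-05-02 17:12 UTC ≤ query < +∞
21·60 + 12 - 630 = 642 min
642 = 0·1440 + 642; 642 = 10·60 + 42 → 10:42, same day
→ 2025-05-02 10:42 BGH

2025-05-02 10:42 BGH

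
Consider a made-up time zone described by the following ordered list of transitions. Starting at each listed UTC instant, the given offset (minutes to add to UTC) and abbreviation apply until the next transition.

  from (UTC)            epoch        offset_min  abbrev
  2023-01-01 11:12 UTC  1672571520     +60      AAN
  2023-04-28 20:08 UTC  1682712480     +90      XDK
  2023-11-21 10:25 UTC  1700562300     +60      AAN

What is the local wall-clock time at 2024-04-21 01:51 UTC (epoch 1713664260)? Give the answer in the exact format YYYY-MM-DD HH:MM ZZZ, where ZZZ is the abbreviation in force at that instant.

Query: 2024-04-21 01:51 UTC
Rule 3/3 (AAN, +01:00): 2023-11-21 10:25 UTC ≤ query < +∞
1·60 + 51 + 60 = 171 min
171 = 0·1440 + 171; 171 = 2·60 + 51 → 02:51, same day
→ 2024-04-21 02:51 AAN

2024-04-21 02:51 AAN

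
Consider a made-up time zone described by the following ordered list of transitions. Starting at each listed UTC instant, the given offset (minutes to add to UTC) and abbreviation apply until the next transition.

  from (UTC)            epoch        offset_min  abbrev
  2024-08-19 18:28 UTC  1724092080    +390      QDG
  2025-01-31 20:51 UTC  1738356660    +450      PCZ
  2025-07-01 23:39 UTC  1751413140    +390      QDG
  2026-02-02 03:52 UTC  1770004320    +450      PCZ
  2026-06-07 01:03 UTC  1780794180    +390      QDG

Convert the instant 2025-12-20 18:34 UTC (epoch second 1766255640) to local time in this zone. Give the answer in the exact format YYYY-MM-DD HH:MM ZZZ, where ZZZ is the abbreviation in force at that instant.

2025-12-21 01:04 QDG

Query: 2025-12-20 18:34 UTC
Rule 3/5 (QDG, +06:30): 2025-07-01 23:39 UTC ≤ query < 2026-02-02 03:52 UTC
18·60 + 34 + 390 = 1504 min
1504 = 1·1440 + 64; 64 = 1·60 + 4 → 01:04, 2025-12-20 + 1 day = 2025-12-21
→ 2025-12-21 01:04 QDG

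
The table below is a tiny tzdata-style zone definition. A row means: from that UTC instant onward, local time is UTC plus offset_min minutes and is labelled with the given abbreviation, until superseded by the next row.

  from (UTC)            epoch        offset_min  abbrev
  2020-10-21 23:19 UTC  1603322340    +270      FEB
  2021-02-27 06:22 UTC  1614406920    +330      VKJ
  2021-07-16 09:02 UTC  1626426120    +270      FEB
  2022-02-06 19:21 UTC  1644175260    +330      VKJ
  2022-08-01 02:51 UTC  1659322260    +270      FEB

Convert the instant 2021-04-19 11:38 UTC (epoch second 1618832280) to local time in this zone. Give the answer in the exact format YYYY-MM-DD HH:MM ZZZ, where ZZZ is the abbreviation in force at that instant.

2021-04-19 17:08 VKJ

Query: 2021-04-19 11:38 UTC
Rule 2/5 (VKJ, +05:30): 2021-02-27 06:22 UTC ≤ query < 2021-07-16 09:02 UTC
11·60 + 38 + 330 = 1028 min
1028 = 0·1440 + 1028; 1028 = 17·60 + 8 → 17:08, same day
→ 2021-04-19 17:08 VKJ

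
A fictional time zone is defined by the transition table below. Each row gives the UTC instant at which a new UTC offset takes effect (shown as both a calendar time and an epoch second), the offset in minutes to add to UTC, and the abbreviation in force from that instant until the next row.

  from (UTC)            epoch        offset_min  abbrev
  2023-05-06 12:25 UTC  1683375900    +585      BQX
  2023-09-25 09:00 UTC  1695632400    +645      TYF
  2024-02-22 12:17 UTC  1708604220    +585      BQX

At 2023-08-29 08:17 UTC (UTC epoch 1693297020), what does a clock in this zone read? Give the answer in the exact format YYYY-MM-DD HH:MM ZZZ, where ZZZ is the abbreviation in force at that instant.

Query: 2023-08-29 08:17 UTC
Rule 1/3 (BQX, +09:45): 2023-05-06 12:25 UTC ≤ query < 2023-09-25 09:00 UTC
8·60 + 17 + 585 = 1082 min
1082 = 0·1440 + 1082; 1082 = 18·60 + 2 → 18:02, same day
→ 2023-08-29 18:02 BQX

2023-08-29 18:02 BQX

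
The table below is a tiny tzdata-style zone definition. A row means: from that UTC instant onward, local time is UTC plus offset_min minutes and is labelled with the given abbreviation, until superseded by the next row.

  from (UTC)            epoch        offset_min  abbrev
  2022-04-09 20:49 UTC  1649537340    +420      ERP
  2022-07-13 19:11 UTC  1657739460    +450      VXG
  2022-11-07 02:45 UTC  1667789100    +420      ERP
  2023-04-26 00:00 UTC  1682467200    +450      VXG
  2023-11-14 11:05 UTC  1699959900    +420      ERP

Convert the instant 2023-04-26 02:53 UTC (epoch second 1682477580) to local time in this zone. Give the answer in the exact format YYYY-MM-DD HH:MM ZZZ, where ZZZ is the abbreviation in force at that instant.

2023-04-26 10:23 VXG

Query: 2023-04-26 02:53 UTC
Rule 4/5 (VXG, +07:30): 2023-04-26 00:00 UTC ≤ query < 2023-11-14 11:05 UTC
2·60 + 53 + 450 = 623 min
623 = 0·1440 + 623; 623 = 10·60 + 23 → 10:23, same day
→ 2023-04-26 10:23 VXG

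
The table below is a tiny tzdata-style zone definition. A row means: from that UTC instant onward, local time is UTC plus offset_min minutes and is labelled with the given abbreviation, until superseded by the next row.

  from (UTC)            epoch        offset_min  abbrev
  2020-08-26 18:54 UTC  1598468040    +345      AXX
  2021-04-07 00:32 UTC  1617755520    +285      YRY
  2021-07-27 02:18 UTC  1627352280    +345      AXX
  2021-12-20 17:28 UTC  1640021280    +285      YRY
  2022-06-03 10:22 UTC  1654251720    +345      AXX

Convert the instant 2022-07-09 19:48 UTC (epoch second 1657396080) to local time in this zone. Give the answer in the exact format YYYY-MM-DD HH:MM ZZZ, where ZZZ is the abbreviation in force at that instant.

2022-07-10 01:33 AXX

Query: 2022-07-09 19:48 UTC
Rule 5/5 (AXX, +05:45): 2022-06-03 10:22 UTC ≤ query < +∞
19·60 + 48 + 345 = 1533 min
1533 = 1·1440 + 93; 93 = 1·60 + 33 → 01:33, 2022-07-09 + 1 day = 2022-07-10
→ 2022-07-10 01:33 AXX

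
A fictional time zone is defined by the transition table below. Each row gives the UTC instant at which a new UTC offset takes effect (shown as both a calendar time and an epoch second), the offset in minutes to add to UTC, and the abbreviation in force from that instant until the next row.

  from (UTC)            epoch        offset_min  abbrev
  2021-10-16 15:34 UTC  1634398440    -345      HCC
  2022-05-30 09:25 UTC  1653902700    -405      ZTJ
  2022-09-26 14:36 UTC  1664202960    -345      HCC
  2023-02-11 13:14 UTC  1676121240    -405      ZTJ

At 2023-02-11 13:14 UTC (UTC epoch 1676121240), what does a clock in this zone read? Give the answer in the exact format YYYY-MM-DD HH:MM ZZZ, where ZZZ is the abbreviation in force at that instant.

Query: 2023-02-11 13:14 UTC
Rule 4/4 (ZTJ, -06:45): 2023-02-11 13:14 UTC ≤ query < +∞
13·60 + 14 - 405 = 389 min
389 = 0·1440 + 389; 389 = 6·60 + 29 → 06:29, same day
→ 2023-02-11 06:29 ZTJ

2023-02-11 06:29 ZTJ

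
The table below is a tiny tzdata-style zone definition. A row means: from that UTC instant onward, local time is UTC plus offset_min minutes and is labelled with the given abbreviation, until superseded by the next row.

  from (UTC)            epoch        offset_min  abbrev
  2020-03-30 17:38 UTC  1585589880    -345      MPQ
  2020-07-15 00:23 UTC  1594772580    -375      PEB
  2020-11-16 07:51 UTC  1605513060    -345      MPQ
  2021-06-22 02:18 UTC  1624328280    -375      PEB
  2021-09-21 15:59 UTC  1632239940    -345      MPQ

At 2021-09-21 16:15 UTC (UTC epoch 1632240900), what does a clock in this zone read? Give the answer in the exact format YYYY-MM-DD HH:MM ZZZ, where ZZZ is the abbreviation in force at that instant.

Query: 2021-09-21 16:15 UTC
Rule 5/5 (MPQ, -05:45): 2021-09-21 15:59 UTC ≤ query < +∞
16·60 + 15 - 345 = 630 min
630 = 0·1440 + 630; 630 = 10·60 + 30 → 10:30, same day
→ 2021-09-21 10:30 MPQ

2021-09-21 10:30 MPQ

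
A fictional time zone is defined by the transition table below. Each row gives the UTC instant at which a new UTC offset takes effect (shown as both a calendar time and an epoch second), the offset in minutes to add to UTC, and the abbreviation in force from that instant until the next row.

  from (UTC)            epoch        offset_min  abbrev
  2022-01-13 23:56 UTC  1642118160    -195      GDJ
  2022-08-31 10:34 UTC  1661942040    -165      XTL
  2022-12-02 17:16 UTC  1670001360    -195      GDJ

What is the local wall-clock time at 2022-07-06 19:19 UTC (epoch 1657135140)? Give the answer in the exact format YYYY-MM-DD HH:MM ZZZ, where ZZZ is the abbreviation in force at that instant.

2022-07-06 16:04 GDJ

Query: 2022-07-06 19:19 UTC
Rule 1/3 (GDJ, -03:15): 2022-01-13 23:56 UTC ≤ query < 2022-08-31 10:34 UTC
19·60 + 19 - 195 = 964 min
964 = 0·1440 + 964; 964 = 16·60 + 4 → 16:04, same day
→ 2022-07-06 16:04 GDJ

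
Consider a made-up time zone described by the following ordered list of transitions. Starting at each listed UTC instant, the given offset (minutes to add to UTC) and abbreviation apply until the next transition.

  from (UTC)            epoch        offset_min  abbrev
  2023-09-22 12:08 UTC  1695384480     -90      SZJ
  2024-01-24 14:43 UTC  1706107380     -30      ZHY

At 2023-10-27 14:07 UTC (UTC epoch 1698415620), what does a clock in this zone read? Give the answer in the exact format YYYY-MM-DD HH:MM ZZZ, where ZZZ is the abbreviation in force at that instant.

2023-10-27 12:37 SZJ

Query: 2023-10-27 14:07 UTC
Rule 1/2 (SZJ, -01:30): 2023-09-22 12:08 UTC ≤ query < 2024-01-24 14:43 UTC
14·60 + 7 - 90 = 757 min
757 = 0·1440 + 757; 757 = 12·60 + 37 → 12:37, same day
→ 2023-10-27 12:37 SZJ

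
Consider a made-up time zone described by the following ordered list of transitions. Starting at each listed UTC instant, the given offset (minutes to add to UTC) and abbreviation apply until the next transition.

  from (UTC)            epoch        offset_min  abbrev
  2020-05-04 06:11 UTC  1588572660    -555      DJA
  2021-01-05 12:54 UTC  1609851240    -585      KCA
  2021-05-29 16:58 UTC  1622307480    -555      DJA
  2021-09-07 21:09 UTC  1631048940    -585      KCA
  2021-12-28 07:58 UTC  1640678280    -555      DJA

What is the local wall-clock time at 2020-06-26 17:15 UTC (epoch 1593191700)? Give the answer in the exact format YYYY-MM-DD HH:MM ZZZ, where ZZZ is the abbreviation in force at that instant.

2020-06-26 08:00 DJA

Query: 2020-06-26 17:15 UTC
Rule 1/5 (DJA, -09:15): 2020-05-04 06:11 UTC ≤ query < 2021-01-05 12:54 UTC
17·60 + 15 - 555 = 480 min
480 = 0·1440 + 480; 480 = 8·60 + 0 → 08:00, same day
→ 2020-06-26 08:00 DJA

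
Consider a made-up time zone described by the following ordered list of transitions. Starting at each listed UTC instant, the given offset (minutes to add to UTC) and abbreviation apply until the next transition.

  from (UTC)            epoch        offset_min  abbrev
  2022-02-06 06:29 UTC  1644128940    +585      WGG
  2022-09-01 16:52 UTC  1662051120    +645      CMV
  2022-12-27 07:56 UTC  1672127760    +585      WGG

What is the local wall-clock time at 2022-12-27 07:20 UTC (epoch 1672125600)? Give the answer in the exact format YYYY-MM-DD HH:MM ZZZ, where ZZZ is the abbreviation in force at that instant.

Query: 2022-12-27 07:20 UTC
Rule 2/3 (CMV, +10:45): 2022-09-01 16:52 UTC ≤ query < 2022-12-27 07:56 UTC
7·60 + 20 + 645 = 1085 min
1085 = 0·1440 + 1085; 1085 = 18·60 + 5 → 18:05, same day
→ 2022-12-27 18:05 CMV

2022-12-27 18:05 CMV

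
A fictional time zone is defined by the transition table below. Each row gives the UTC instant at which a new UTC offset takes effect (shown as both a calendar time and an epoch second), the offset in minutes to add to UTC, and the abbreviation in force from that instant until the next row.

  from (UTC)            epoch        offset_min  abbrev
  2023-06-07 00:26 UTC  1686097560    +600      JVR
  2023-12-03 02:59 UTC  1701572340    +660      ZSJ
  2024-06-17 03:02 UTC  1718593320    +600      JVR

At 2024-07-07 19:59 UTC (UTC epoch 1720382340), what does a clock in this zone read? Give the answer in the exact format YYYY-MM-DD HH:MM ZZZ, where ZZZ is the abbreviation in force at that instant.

Query: 2024-07-07 19:59 UTC
Rule 3/3 (JVR, +10:00): 2024-06-17 03:02 UTC ≤ query < +∞
19·60 + 59 + 600 = 1799 min
1799 = 1·1440 + 359; 359 = 5·60 + 59 → 05:59, 2024-07-07 + 1 day = 2024-07-08
→ 2024-07-08 05:59 JVR

2024-07-08 05:59 JVR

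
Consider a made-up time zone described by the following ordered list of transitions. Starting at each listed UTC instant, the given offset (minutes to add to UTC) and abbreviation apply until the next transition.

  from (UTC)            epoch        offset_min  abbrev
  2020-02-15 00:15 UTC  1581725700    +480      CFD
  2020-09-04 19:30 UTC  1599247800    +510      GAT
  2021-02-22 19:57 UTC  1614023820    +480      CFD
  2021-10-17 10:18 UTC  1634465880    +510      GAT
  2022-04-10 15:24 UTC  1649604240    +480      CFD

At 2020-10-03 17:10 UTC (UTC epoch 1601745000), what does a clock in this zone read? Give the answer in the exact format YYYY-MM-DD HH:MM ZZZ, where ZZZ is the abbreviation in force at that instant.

2020-10-04 01:40 GAT

Query: 2020-10-03 17:10 UTC
Rule 2/5 (GAT, +08:30): 2020-09-04 19:30 UTC ≤ query < 2021-02-22 19:57 UTC
17·60 + 10 + 510 = 1540 min
1540 = 1·1440 + 100; 100 = 1·60 + 40 → 01:40, 2020-10-03 + 1 day = 2020-10-04
→ 2020-10-04 01:40 GAT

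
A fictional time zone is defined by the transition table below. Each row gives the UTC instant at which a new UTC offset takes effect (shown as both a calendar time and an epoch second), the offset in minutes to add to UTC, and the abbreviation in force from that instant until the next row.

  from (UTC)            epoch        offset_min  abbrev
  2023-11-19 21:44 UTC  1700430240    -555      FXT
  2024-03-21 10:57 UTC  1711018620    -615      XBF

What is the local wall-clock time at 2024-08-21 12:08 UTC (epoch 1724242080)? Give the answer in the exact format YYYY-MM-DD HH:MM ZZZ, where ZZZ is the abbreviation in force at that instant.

2024-08-21 01:53 XBF

Query: 2024-08-21 12:08 UTC
Rule 2/2 (XBF, -10:15): 2024-03-21 10:57 UTC ≤ query < +∞
12·60 + 8 - 615 = 113 min
113 = 0·1440 + 113; 113 = 1·60 + 53 → 01:53, same day
→ 2024-08-21 01:53 XBF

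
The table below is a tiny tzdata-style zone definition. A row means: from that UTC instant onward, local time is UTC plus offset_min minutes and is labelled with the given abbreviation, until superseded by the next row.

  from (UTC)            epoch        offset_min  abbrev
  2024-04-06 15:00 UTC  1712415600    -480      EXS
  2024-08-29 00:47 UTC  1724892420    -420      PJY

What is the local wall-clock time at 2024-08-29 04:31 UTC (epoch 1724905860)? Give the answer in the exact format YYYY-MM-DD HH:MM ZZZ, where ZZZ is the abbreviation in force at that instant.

2024-08-28 21:31 PJY

Query: 2024-08-29 04:31 UTC
Rule 2/2 (PJY, -07:00): 2024-08-29 00:47 UTC ≤ query < +∞
4·60 + 31 - 420 = -149 min
-149 = -1·1440 + 1291; 1291 = 21·60 + 31 → 21:31, 2024-08-29 - 1 day = 2024-08-28
→ 2024-08-28 21:31 PJY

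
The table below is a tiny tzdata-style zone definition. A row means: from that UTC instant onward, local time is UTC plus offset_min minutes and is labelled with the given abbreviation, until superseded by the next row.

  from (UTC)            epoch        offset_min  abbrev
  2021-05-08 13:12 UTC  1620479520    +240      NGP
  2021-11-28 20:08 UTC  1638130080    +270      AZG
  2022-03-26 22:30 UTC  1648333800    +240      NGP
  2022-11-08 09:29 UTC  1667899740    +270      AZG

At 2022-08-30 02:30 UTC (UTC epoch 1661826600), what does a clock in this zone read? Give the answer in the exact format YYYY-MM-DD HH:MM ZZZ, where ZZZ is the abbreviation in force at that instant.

Query: 2022-08-30 02:30 UTC
Rule 3/4 (NGP, +04:00): 2022-03-26 22:30 UTC ≤ query < 2022-11-08 09:29 UTC
2·60 + 30 + 240 = 390 min
390 = 0·1440 + 390; 390 = 6·60 + 30 → 06:30, same day
→ 2022-08-30 06:30 NGP

2022-08-30 06:30 NGP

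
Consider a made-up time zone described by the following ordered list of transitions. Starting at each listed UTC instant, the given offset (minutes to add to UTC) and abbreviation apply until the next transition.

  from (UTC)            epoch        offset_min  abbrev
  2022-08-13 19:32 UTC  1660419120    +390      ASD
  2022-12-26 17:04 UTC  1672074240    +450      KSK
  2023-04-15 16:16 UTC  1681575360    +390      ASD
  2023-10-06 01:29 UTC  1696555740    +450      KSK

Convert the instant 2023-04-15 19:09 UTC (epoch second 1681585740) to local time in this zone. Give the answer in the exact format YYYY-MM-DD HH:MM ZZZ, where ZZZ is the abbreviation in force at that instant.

Query: 2023-04-15 19:09 UTC
Rule 3/4 (ASD, +06:30): 2023-04-15 16:16 UTC ≤ query < 2023-10-06 01:29 UTC
19·60 + 9 + 390 = 1539 min
1539 = 1·1440 + 99; 99 = 1·60 + 39 → 01:39, 2023-04-15 + 1 day = 2023-04-16
→ 2023-04-16 01:39 ASD

2023-04-16 01:39 ASD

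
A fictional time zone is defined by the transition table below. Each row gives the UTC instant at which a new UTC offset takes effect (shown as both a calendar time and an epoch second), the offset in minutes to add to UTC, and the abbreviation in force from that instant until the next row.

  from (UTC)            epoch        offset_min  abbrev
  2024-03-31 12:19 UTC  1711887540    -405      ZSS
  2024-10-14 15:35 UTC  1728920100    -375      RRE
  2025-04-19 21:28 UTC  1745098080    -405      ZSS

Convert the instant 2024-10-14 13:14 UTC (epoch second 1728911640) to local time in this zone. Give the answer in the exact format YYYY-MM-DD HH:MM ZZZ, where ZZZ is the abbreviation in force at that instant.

2024-10-14 06:29 ZSS

Query: 2024-10-14 13:14 UTC
Rule 1/3 (ZSS, -06:45): 2024-03-31 12:19 UTC ≤ query < 2024-10-14 15:35 UTC
13·60 + 14 - 405 = 389 min
389 = 0·1440 + 389; 389 = 6·60 + 29 → 06:29, same day
→ 2024-10-14 06:29 ZSS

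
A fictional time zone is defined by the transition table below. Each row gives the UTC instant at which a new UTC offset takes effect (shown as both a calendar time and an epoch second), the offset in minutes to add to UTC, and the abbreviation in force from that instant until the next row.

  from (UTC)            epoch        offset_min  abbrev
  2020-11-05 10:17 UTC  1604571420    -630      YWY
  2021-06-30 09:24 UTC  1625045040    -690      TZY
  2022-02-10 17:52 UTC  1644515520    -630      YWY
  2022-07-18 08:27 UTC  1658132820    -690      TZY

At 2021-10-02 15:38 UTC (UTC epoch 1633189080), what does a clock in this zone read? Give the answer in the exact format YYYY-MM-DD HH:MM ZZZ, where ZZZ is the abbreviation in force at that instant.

Query: 2021-10-02 15:38 UTC
Rule 2/4 (TZY, -11:30): 2021-06-30 09:24 UTC ≤ query < 2022-02-10 17:52 UTC
15·60 + 38 - 690 = 248 min
248 = 0·1440 + 248; 248 = 4·60 + 8 → 04:08, same day
→ 2021-10-02 04:08 TZY

2021-10-02 04:08 TZY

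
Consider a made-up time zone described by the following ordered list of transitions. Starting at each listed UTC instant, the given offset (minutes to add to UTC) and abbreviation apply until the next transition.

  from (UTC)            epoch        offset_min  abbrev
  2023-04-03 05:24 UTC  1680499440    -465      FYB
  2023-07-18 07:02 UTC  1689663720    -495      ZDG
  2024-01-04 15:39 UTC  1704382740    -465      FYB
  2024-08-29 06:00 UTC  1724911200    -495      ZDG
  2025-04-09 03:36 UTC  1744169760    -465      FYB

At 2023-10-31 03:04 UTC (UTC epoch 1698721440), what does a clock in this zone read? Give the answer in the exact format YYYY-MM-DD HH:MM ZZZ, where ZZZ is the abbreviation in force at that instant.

Query: 2023-10-31 03:04 UTC
Rule 2/5 (ZDG, -08:15): 2023-07-18 07:02 UTC ≤ query < 2024-01-04 15:39 UTC
3·60 + 4 - 495 = -311 min
-311 = -1·1440 + 1129; 1129 = 18·60 + 49 → 18:49, 2023-10-31 - 1 day = 2023-10-30
→ 2023-10-30 18:49 ZDG

2023-10-30 18:49 ZDG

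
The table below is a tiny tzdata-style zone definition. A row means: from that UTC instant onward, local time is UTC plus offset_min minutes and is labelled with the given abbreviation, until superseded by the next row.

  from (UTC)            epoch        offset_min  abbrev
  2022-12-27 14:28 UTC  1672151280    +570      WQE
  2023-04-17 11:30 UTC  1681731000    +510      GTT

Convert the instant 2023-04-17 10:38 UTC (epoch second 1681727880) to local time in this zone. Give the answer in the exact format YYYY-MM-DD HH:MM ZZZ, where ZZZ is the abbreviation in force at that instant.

2023-04-17 20:08 WQE

Query: 2023-04-17 10:38 UTC
Rule 1/2 (WQE, +09:30): 2022-12-27 14:28 UTC ≤ query < 2023-04-17 11:30 UTC
10·60 + 38 + 570 = 1208 min
1208 = 0·1440 + 1208; 1208 = 20·60 + 8 → 20:08, same day
→ 2023-04-17 20:08 WQE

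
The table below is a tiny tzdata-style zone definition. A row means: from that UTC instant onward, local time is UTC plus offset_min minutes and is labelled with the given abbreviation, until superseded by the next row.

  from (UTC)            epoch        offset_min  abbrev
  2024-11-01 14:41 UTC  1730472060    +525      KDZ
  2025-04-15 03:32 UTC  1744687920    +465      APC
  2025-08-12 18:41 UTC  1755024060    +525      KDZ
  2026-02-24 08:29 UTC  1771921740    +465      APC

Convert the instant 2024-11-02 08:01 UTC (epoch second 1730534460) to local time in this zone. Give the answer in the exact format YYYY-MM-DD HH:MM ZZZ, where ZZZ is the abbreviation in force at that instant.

Query: 2024-11-02 08:01 UTC
Rule 1/4 (KDZ, +08:45): 2024-11-01 14:41 UTC ≤ query < 2025-04-15 03:32 UTC
8·60 + 1 + 525 = 1006 min
1006 = 0·1440 + 1006; 1006 = 16·60 + 46 → 16:46, same day
→ 2024-11-02 16:46 KDZ

2024-11-02 16:46 KDZ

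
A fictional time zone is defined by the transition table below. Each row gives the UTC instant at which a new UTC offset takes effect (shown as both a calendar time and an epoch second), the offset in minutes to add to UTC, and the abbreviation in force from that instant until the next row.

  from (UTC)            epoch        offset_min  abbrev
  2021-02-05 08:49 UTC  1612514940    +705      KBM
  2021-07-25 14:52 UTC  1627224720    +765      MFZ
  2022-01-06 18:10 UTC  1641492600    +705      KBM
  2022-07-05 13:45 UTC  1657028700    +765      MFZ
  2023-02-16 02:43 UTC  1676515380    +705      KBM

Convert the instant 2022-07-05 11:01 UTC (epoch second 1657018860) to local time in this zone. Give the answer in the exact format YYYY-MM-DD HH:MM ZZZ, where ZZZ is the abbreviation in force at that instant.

Query: 2022-07-05 11:01 UTC
Rule 3/5 (KBM, +11:45): 2022-01-06 18:10 UTC ≤ query < 2022-07-05 13:45 UTC
11·60 + 1 + 705 = 1366 min
1366 = 0·1440 + 1366; 1366 = 22·60 + 46 → 22:46, same day
→ 2022-07-05 22:46 KBM

2022-07-05 22:46 KBM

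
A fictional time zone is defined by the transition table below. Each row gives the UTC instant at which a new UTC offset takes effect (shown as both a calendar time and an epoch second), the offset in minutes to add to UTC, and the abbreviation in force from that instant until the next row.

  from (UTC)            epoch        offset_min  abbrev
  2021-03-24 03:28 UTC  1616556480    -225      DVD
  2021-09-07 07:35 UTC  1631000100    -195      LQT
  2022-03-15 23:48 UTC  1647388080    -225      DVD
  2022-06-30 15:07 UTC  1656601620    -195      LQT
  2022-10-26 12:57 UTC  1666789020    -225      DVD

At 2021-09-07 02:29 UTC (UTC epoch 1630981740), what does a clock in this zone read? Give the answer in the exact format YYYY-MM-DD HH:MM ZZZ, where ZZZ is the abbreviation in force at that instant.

Query: 2021-09-07 02:29 UTC
Rule 1/5 (DVD, -03:45): 2021-03-24 03:28 UTC ≤ query < 2021-09-07 07:35 UTC
2·60 + 29 - 225 = -76 min
-76 = -1·1440 + 1364; 1364 = 22·60 + 44 → 22:44, 2021-09-07 - 1 day = 2021-09-06
→ 2021-09-06 22:44 DVD

2021-09-06 22:44 DVD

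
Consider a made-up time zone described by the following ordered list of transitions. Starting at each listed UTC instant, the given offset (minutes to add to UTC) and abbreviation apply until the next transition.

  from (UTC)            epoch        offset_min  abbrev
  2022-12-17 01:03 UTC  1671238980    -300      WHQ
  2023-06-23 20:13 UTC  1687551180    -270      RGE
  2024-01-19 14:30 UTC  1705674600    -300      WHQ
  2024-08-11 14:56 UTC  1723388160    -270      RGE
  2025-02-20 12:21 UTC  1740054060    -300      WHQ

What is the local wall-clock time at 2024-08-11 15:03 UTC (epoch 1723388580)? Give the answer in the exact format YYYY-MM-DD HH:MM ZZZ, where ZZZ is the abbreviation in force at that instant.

Query: 2024-08-11 15:03 UTC
Rule 4/5 (RGE, -04:30): 2024-08-11 14:56 UTC ≤ query < 2025-02-20 12:21 UTC
15·60 + 3 - 270 = 633 min
633 = 0·1440 + 633; 633 = 10·60 + 33 → 10:33, same day
→ 2024-08-11 10:33 RGE

2024-08-11 10:33 RGE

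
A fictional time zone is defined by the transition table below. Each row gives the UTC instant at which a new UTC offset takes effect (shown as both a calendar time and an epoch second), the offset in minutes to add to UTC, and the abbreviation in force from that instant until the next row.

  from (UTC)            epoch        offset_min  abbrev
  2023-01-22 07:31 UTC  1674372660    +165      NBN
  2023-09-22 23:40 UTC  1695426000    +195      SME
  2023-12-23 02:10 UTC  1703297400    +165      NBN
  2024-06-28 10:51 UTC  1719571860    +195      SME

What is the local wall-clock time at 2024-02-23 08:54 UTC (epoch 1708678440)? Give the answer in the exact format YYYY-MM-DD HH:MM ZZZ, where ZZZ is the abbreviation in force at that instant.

Query: 2024-02-23 08:54 UTC
Rule 3/4 (NBN, +02:45): 2023-12-23 02:10 UTC ≤ query < 2024-06-28 10:51 UTC
8·60 + 54 + 165 = 699 min
699 = 0·1440 + 699; 699 = 11·60 + 39 → 11:39, same day
→ 2024-02-23 11:39 NBN

2024-02-23 11:39 NBN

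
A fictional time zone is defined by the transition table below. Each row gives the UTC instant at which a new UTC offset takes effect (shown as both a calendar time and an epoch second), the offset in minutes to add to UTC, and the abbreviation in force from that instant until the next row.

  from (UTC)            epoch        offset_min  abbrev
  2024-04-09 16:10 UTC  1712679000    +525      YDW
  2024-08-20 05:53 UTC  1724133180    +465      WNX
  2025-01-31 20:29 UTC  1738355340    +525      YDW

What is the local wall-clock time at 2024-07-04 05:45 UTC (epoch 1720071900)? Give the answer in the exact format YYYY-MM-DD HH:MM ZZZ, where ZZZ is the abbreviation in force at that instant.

2024-07-04 14:30 YDW

Query: 2024-07-04 05:45 UTC
Rule 1/3 (YDW, +08:45): 2024-04-09 16:10 UTC ≤ query < 2024-08-20 05:53 UTC
5·60 + 45 + 525 = 870 min
870 = 0·1440 + 870; 870 = 14·60 + 30 → 14:30, same day
→ 2024-07-04 14:30 YDW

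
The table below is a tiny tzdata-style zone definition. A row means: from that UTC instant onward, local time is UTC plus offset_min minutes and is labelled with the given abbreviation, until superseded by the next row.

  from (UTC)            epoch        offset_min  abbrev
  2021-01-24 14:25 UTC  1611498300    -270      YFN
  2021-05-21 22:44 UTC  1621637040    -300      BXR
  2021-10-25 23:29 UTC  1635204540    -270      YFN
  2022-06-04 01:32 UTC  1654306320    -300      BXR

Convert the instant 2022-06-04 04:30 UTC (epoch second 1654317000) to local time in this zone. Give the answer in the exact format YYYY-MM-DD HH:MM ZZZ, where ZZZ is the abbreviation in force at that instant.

2022-06-03 23:30 BXR

Query: 2022-06-04 04:30 UTC
Rule 4/4 (BXR, -05:00): 2022-06-04 01:32 UTC ≤ query < +∞
4·60 + 30 - 300 = -30 min
-30 = -1·1440 + 1410; 1410 = 23·60 + 30 → 23:30, 2022-06-04 - 1 day = 2022-06-03
→ 2022-06-03 23:30 BXR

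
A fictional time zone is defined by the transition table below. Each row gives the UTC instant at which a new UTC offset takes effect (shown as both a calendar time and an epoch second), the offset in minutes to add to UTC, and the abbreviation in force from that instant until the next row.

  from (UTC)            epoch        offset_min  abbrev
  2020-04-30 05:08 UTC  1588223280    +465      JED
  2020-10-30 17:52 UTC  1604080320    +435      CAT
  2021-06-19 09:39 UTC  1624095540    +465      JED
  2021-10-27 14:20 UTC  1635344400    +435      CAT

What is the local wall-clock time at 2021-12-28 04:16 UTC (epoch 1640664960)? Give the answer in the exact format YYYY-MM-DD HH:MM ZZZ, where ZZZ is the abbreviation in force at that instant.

Query: 2021-12-28 04:16 UTC
Rule 4/4 (CAT, +07:15): 2021-10-27 14:20 UTC ≤ query < +∞
4·60 + 16 + 435 = 691 min
691 = 0·1440 + 691; 691 = 11·60 + 31 → 11:31, same day
→ 2021-12-28 11:31 CAT

2021-12-28 11:31 CAT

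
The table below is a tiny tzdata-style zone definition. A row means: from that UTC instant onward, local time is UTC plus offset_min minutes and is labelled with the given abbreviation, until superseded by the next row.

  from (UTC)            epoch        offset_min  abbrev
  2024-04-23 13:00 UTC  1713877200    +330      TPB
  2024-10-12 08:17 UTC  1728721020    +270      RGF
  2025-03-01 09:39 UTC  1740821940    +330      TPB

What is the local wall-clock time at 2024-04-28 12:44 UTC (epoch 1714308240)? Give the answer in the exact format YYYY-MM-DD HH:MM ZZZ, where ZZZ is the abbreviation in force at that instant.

Query: 2024-04-28 12:44 UTC
Rule 1/3 (TPB, +05:30): 2024-04-23 13:00 UTC ≤ query < 2024-10-12 08:17 UTC
12·60 + 44 + 330 = 1094 min
1094 = 0·1440 + 1094; 1094 = 18·60 + 14 → 18:14, same day
→ 2024-04-28 18:14 TPB

2024-04-28 18:14 TPB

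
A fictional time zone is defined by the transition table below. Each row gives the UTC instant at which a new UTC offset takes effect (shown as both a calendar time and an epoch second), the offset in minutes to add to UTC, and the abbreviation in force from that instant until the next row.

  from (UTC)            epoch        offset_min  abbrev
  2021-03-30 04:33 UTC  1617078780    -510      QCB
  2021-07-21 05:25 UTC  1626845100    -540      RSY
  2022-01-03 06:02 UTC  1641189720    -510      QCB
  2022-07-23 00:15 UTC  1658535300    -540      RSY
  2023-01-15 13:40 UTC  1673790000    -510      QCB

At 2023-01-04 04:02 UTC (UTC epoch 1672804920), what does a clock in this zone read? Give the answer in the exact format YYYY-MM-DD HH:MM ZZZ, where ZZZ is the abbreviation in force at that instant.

2023-01-03 19:02 RSY

Query: 2023-01-04 04:02 UTC
Rule 4/5 (RSY, -09:00): 2022-07-23 00:15 UTC ≤ query < 2023-01-15 13:40 UTC
4·60 + 2 - 540 = -298 min
-298 = -1·1440 + 1142; 1142 = 19·60 + 2 → 19:02, 2023-01-04 - 1 day = 2023-01-03
→ 2023-01-03 19:02 RSY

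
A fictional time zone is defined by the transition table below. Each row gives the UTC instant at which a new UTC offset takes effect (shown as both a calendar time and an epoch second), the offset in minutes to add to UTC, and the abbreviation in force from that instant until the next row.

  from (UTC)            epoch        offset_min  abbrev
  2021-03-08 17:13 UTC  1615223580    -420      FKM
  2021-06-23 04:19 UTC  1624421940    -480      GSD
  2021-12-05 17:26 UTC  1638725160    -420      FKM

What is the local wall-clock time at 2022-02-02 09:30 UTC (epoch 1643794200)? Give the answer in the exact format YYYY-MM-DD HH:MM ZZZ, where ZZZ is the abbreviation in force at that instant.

Query: 2022-02-02 09:30 UTC
Rule 3/3 (FKM, -07:00): 2021-12-05 17:26 UTC ≤ query < +∞
9·60 + 30 - 420 = 150 min
150 = 0·1440 + 150; 150 = 2·60 + 30 → 02:30, same day
→ 2022-02-02 02:30 FKM

2022-02-02 02:30 FKM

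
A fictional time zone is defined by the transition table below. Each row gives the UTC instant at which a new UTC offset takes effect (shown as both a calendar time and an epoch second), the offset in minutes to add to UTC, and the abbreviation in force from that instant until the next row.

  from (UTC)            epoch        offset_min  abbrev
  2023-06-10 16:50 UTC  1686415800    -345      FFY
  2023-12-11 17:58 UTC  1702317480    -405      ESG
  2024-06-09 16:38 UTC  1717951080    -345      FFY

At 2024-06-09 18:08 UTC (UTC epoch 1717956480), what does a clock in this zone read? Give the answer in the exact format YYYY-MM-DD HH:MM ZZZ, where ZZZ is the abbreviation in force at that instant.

2024-06-09 12:23 FFY

Query: 2024-06-09 18:08 UTC
Rule 3/3 (FFY, -05:45): 2024-06-09 16:38 UTC ≤ query < +∞
18·60 + 8 - 345 = 743 min
743 = 0·1440 + 743; 743 = 12·60 + 23 → 12:23, same day
→ 2024-06-09 12:23 FFY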